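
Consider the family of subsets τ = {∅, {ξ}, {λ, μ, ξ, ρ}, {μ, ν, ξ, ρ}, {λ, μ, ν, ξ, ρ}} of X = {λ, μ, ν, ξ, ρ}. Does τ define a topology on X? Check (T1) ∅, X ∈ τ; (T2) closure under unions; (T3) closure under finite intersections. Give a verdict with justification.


τ is NOT a topology on X.

Axiom (T1): ∅ ∈ τ? Yes; X ∈ τ? Yes.
Axiom (T2/T3): check pairwise unions and intersections of members of τ.
Counterexample for (T3): {λ, μ, ξ, ρ} ∩ {μ, ν, ξ, ρ} = {μ, ξ, ρ} ∉ τ. Therefore τ is NOT a topology.


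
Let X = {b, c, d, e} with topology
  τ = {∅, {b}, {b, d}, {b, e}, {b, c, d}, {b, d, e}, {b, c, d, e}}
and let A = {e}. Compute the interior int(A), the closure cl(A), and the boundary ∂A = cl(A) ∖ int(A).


int(A) = ∅, cl(A) = {e}, ∂A = {e}.

Closed sets in (X, τ) are complements of opens:
  closed(X, τ) = {∅, {c}, {e}, {c, d}, {c, e}, {c, d, e}, {b, c, d, e}}.
int(A) = ⋃ {U ∈ τ : U ⊆ A}. Opens contained in A: ∅.
Taking the union of these: int(A) = ∅.
cl(A) = ⋂ {C closed : A ⊆ C}. Closed sets containing A: {e}, {c, e}, {c, d, e}, {b, c, d, e}.
Intersecting these: cl(A) = {e}.
∂A = cl(A) ∖ int(A) = {e} ∖ ∅ = {e}.


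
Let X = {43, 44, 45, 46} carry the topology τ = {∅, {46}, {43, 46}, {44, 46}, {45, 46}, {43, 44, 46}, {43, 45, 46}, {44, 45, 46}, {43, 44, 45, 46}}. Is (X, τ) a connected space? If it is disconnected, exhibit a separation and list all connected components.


(X, τ) is connected.

Find clopen sets (U ∈ τ with X ∖ U ∈ τ):
  U = ∅, X ∖ U = {43, 44, 45, 46} — both open, so U is clopen.
  U = {43, 44, 45, 46}, X ∖ U = ∅ — both open, so U is clopen.
Only trivial clopens (∅ and X) exist, so (X, τ) is connected.
Compute connected components by grouping points that agree on all clopens:
  component: {43, 44, 45, 46}


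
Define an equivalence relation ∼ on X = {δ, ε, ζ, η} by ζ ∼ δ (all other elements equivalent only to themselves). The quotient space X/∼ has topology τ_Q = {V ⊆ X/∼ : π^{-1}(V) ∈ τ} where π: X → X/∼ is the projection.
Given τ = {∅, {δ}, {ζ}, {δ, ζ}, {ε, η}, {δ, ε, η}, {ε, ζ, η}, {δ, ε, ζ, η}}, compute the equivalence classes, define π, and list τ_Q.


X/∼ = {[δ=ζ], [ε], [η]}; |τ_Q| = 4.

Equivalence classes: [δ=ζ], [ε], [η].
Quotient map π: X → X/∼ sends δ ↦ [δ=ζ], ε ↦ [ε], ζ ↦ [δ=ζ], η ↦ [η].
For each subset V ⊆ X/∼, compute π^{-1}(V) ⊆ X and check whether π^{-1}(V) ∈ τ. V is open in τ_Q iff π^{-1}(V) ∈ τ.
  V = {}: π^{-1}(V) = ∅ ∈ τ ✓.
  V = {[δ=ζ]}: π^{-1}(V) = {δ, ζ} ∈ τ ✓.
  V = {[ε]}: π^{-1}(V) = {ε} ∉ τ ✗.
  V = {[δ=ζ], [ε]}: π^{-1}(V) = {δ, ε, ζ} ∉ τ ✗.
  V = {[η]}: π^{-1}(V) = {η} ∉ τ ✗.
  V = {[δ=ζ], [η]}: π^{-1}(V) = {δ, ζ, η} ∉ τ ✗.
  V = {[ε], [η]}: π^{-1}(V) = {ε, η} ∈ τ ✓.
  V = {[δ=ζ], [ε], [η]}: π^{-1}(V) = {δ, ε, ζ, η} ∈ τ ✓.
Open sets in the quotient: τ_Q = {{}, {[δ=ζ]}, {[ε], [η]}, {[δ=ζ], [ε], [η]}} (4 elements).


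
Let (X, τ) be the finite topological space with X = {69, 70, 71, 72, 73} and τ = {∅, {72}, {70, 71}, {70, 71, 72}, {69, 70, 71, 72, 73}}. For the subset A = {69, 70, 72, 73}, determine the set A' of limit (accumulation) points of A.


A' = {69, 71, 73}

For each x ∈ X, list the open sets U ∈ τ with x ∈ U, then check whether U ∩ (A ∖ {x}) ≠ ∅ for every such U.
  x = 69: opens ∋ x are {69, 70, 71, 72, 73}; each meets A ∖ {69}, so x IS a limit point.
  x = 70: open {70, 71} ∋ x has {70, 71} ∩ (A ∖ {70}) = ∅, so x is NOT a limit point.
  x = 71: opens ∋ x are {70, 71}, {70, 71, 72}, {69, 70, 71, 72, 73}; each meets A ∖ {71}, so x IS a limit point.
  x = 72: open {72} ∋ x has {72} ∩ (A ∖ {72}) = ∅, so x is NOT a limit point.
  x = 73: opens ∋ x are {69, 70, 71, 72, 73}; each meets A ∖ {73}, so x IS a limit point.
Collecting: A' = {69, 71, 73}.


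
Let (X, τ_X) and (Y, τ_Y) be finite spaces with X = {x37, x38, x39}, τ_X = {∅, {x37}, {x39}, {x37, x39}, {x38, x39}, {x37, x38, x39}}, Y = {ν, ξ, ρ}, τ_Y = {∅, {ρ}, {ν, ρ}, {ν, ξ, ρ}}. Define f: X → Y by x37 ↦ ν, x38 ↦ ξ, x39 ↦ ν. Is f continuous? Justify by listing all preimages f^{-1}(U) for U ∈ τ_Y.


f IS continuous.

Compute f^{-1}(U) for each U ∈ τ_Y:
  U = ∅: f^{-1}(U) = ∅ ∈ τ_X ✓.
  U = {ρ}: f^{-1}(U) = ∅ ∈ τ_X ✓.
  U = {ν, ρ}: f^{-1}(U) = {x37, x39} ∈ τ_X ✓.
  U = {ν, ξ, ρ}: f^{-1}(U) = {x37, x38, x39} ∈ τ_X ✓.
Every preimage lies in τ_X, so f IS continuous.


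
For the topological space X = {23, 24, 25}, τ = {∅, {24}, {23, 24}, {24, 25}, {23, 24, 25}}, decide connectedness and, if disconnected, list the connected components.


(X, τ) is connected.

Find clopen sets (U ∈ τ with X ∖ U ∈ τ):
  U = ∅, X ∖ U = {23, 24, 25} — both open, so U is clopen.
  U = {23, 24, 25}, X ∖ U = ∅ — both open, so U is clopen.
Only trivial clopens (∅ and X) exist, so (X, τ) is connected.
Compute connected components by grouping points that agree on all clopens:
  component: {23, 24, 25}


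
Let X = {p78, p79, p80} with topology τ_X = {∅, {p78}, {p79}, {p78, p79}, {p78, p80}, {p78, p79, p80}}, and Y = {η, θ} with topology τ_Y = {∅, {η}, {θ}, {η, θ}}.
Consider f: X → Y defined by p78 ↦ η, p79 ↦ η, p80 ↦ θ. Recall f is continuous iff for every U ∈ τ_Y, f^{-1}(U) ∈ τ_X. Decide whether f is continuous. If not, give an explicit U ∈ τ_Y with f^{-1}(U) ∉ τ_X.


f is NOT continuous.

Compute f^{-1}(U) for each U ∈ τ_Y:
  U = ∅: f^{-1}(U) = ∅ ∈ τ_X ✓.
  U = {η}: f^{-1}(U) = {p78, p79} ∈ τ_X ✓.
  U = {θ}: f^{-1}(U) = {p80} ∉ τ_X ✗.
  U = {η, θ}: f^{-1}(U) = {p78, p79, p80} ∈ τ_X ✓.
Found U = {θ} with f^{-1}(U) = {p80} not in τ_X. Therefore f is NOT continuous.


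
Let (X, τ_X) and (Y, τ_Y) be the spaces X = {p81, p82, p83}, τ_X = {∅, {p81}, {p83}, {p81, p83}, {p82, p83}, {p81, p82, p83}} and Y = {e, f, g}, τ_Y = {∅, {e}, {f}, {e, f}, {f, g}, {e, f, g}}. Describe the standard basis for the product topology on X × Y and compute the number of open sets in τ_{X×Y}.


Basis B = {∅ × ∅, {p81} × {e}, {p81} × {f}, {p83} × {e}, {p83} × {f}, {p81} × {e, f}, {p81, p83} × {e}, {p81} × {f, g}, {p81, p83} × {f}, {p82, p83} × {e}, {p82, p83} × {f}, {p83} × {e, f}, {p83} × {f, g}, {p81} × {e, f, g}, {p81, p82, p83} × {e}, {p81, p82, p83} × {f}, {p83} × {e, f, g}, {p81, p83} × {e, f}, {p81, p83} × {f, g}, {p82, p83} × {e, f}, {p82, p83} × {f, g}, {p81, p83} × {e, f, g}, {p81, p82, p83} × {e, f}, {p81, p82, p83} × {f, g}, {p82, p83} × {e, f, g}, {p81, p82, p83} × {e, f, g}}; |τ_{X×Y}| = 108.

Enumerate products U × V with U ∈ τ_X, V ∈ τ_Y (deduplicated):
  ∅ × ∅ = {} (∅)
  {p81} × {e} = {(p81,e)}
  {p81} × {f} = {(p81,f)}
  {p83} × {e} = {(p83,e)}
  {p83} × {f} = {(p83,f)}
  {p81} × {e, f} = {(p81,e), (p81,f)}
  {p81, p83} × {e} = {(p81,e), (p83,e)}
  {p81} × {f, g} = {(p81,f), (p81,g)}
  {p81, p83} × {f} = {(p81,f), (p83,f)}
  {p82, p83} × {e} = {(p82,e), (p83,e)}
  {p82, p83} × {f} = {(p82,f), (p83,f)}
  {p83} × {e, f} = {(p83,e), (p83,f)}
  {p83} × {f, g} = {(p83,f), (p83,g)}
  {p81} × {e, f, g} = {(p81,e), (p81,f), (p81,g)}
  {p81, p82, p83} × {e} = {(p81,e), (p82,e), (p83,e)}
  {p81, p82, p83} × {f} = {(p81,f), (p82,f), (p83,f)}
  {p83} × {e, f, g} = {(p83,e), (p83,f), (p83,g)}
  {p81, p83} × {e, f} = {(p81,e), (p81,f), (p83,e), (p83,f)}
  {p81, p83} × {f, g} = {(p81,f), (p81,g), (p83,f), (p83,g)}
  {p82, p83} × {e, f} = {(p82,e), (p82,f), (p83,e), (p83,f)}
  {p82, p83} × {f, g} = {(p82,f), (p82,g), (p83,f), (p83,g)}
  {p81, p83} × {e, f, g} = {(p81,e), (p81,f), (p81,g), (p83,e), (p83,f), (p83,g)}
  {p81, p82, p83} × {e, f} = {(p81,e), (p81,f), (p82,e), (p82,f), (p83,e), (p83,f)}
  {p81, p82, p83} × {f, g} = {(p81,f), (p81,g), (p82,f), (p82,g), (p83,f), (p83,g)}
  {p82, p83} × {e, f, g} = {(p82,e), (p82,f), (p82,g), (p83,e), (p83,f), (p83,g)}
  {p81, p82, p83} × {e, f, g} = {(p81,e), (p81,f), (p81,g), (p82,e), (p82,f), (p82,g), (p83,e), (p83,f), (p83,g)}
These 26 distinct sets form the basis B.
Close under arbitrary unions to get τ_{X×Y}; counting gives |τ_{X×Y}| = 108.


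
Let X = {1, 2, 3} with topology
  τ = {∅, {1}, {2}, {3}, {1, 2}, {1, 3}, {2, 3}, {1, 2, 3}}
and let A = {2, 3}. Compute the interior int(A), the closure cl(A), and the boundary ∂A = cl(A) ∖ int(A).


int(A) = {2, 3}, cl(A) = {2, 3}, ∂A = ∅.

Closed sets in (X, τ) are complements of opens:
  closed(X, τ) = {∅, {1}, {2}, {3}, {1, 2}, {1, 3}, {2, 3}, {1, 2, 3}}.
int(A) = ⋃ {U ∈ τ : U ⊆ A}. Opens contained in A: ∅, {2}, {3}, {2, 3}.
Taking the union of these: int(A) = {2, 3}.
cl(A) = ⋂ {C closed : A ⊆ C}. Closed sets containing A: {2, 3}, {1, 2, 3}.
Intersecting these: cl(A) = {2, 3}.
∂A = cl(A) ∖ int(A) = {2, 3} ∖ {2, 3} = ∅.


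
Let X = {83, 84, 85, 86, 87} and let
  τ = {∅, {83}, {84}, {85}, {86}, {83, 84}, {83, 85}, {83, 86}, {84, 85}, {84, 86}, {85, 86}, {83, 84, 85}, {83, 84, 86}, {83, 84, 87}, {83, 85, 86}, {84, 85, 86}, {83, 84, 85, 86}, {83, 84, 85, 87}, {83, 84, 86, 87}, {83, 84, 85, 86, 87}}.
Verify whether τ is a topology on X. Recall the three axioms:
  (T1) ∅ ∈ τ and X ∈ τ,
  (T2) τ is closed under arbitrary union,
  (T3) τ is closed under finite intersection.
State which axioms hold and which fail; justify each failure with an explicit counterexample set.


τ IS a topology on X.

Axiom (T1): ∅ ∈ τ? Yes; X ∈ τ? Yes.
Axiom (T2/T3): check pairwise unions and intersections of members of τ.
All pairwise intersections and unions checked — each lies in τ. Therefore τ satisfies (T1), (T2), (T3): it IS a topology on X.


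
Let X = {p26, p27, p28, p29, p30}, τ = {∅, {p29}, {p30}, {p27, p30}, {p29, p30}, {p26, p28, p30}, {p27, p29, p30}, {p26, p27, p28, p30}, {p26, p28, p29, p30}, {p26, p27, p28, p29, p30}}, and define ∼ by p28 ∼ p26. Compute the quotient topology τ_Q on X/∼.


X/∼ = {[p26=p28], [p27], [p29], [p30]}; |τ_Q| = 10.

Equivalence classes: [p26=p28], [p27], [p29], [p30].
Quotient map π: X → X/∼ sends p26 ↦ [p26=p28], p27 ↦ [p27], p28 ↦ [p26=p28], p29 ↦ [p29], p30 ↦ [p30].
For each subset V ⊆ X/∼, compute π^{-1}(V) ⊆ X and check whether π^{-1}(V) ∈ τ. V is open in τ_Q iff π^{-1}(V) ∈ τ.
  V = {}: π^{-1}(V) = ∅ ∈ τ ✓.
  V = {[p26=p28]}: π^{-1}(V) = {p26, p28} ∉ τ ✗.
  V = {[p27]}: π^{-1}(V) = {p27} ∉ τ ✗.
  V = {[p26=p28], [p27]}: π^{-1}(V) = {p26, p27, p28} ∉ τ ✗.
  V = {[p29]}: π^{-1}(V) = {p29} ∈ τ ✓.
  V = {[p26=p28], [p29]}: π^{-1}(V) = {p26, p28, p29} ∉ τ ✗.
  V = {[p27], [p29]}: π^{-1}(V) = {p27, p29} ∉ τ ✗.
  V = {[p26=p28], [p27], [p29]}: π^{-1}(V) = {p26, p27, p28, p29} ∉ τ ✗.
  V = {[p30]}: π^{-1}(V) = {p30} ∈ τ ✓.
  V = {[p26=p28], [p30]}: π^{-1}(V) = {p26, p28, p30} ∈ τ ✓.
  V = {[p27], [p30]}: π^{-1}(V) = {p27, p30} ∈ τ ✓.
  V = {[p26=p28], [p27], [p30]}: π^{-1}(V) = {p26, p27, p28, p30} ∈ τ ✓.
  V = {[p29], [p30]}: π^{-1}(V) = {p29, p30} ∈ τ ✓.
  V = {[p26=p28], [p29], [p30]}: π^{-1}(V) = {p26, p28, p29, p30} ∈ τ ✓.
  V = {[p27], [p29], [p30]}: π^{-1}(V) = {p27, p29, p30} ∈ τ ✓.
  V = {[p26=p28], [p27], [p29], [p30]}: π^{-1}(V) = {p26, p27, p28, p29, p30} ∈ τ ✓.
Open sets in the quotient: τ_Q = {{}, {[p29]}, {[p30]}, {[p26=p28], [p30]}, {[p27], [p30]}, {[p26=p28], [p27], [p30]}, {[p29], [p30]}, {[p26=p28], [p29], [p30]}, {[p27], [p29], [p30]}, {[p26=p28], [p27], [p29], [p30]}} (10 elements).


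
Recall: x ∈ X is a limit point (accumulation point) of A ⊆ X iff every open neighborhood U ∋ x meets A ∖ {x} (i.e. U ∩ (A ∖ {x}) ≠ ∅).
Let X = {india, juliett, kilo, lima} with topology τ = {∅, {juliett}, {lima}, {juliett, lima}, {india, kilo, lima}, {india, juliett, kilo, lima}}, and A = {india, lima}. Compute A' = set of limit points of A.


A' = {india, kilo}

For each x ∈ X, list the open sets U ∈ τ with x ∈ U, then check whether U ∩ (A ∖ {x}) ≠ ∅ for every such U.
  x = india: opens ∋ x are {india, kilo, lima}, {india, juliett, kilo, lima}; each meets A ∖ {india}, so x IS a limit point.
  x = juliett: open {juliett} ∋ x has {juliett} ∩ (A ∖ {juliett}) = ∅, so x is NOT a limit point.
  x = kilo: opens ∋ x are {india, kilo, lima}, {india, juliett, kilo, lima}; each meets A ∖ {kilo}, so x IS a limit point.
  x = lima: open {lima} ∋ x has {lima} ∩ (A ∖ {lima}) = ∅, so x is NOT a limit point.
Collecting: A' = {india, kilo}.


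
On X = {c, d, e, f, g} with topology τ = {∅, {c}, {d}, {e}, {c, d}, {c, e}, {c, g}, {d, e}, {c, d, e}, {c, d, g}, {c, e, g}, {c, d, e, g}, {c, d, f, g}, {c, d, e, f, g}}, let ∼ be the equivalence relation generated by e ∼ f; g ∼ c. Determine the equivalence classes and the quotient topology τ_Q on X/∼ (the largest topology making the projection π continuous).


X/∼ = {[c=g], [d], [e=f]}; |τ_Q| = 5.

Equivalence classes: [c=g], [d], [e=f].
Quotient map π: X → X/∼ sends c ↦ [c=g], d ↦ [d], e ↦ [e=f], f ↦ [e=f], g ↦ [c=g].
For each subset V ⊆ X/∼, compute π^{-1}(V) ⊆ X and check whether π^{-1}(V) ∈ τ. V is open in τ_Q iff π^{-1}(V) ∈ τ.
  V = {}: π^{-1}(V) = ∅ ∈ τ ✓.
  V = {[c=g]}: π^{-1}(V) = {c, g} ∈ τ ✓.
  V = {[d]}: π^{-1}(V) = {d} ∈ τ ✓.
  V = {[c=g], [d]}: π^{-1}(V) = {c, d, g} ∈ τ ✓.
  V = {[e=f]}: π^{-1}(V) = {e, f} ∉ τ ✗.
  V = {[c=g], [e=f]}: π^{-1}(V) = {c, e, f, g} ∉ τ ✗.
  V = {[d], [e=f]}: π^{-1}(V) = {d, e, f} ∉ τ ✗.
  V = {[c=g], [d], [e=f]}: π^{-1}(V) = {c, d, e, f, g} ∈ τ ✓.
Open sets in the quotient: τ_Q = {{}, {[c=g]}, {[d]}, {[c=g], [d]}, {[c=g], [d], [e=f]}} (5 elements).


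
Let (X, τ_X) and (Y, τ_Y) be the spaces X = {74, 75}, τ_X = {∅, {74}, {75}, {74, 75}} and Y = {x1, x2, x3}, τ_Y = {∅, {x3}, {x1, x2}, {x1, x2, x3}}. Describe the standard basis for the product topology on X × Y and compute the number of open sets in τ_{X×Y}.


Basis B = {∅ × ∅, {74} × {x3}, {75} × {x3}, {74} × {x1, x2}, {74, 75} × {x3}, {75} × {x1, x2}, {74} × {x1, x2, x3}, {75} × {x1, x2, x3}, {74, 75} × {x1, x2}, {74, 75} × {x1, x2, x3}}; |τ_{X×Y}| = 16.

Enumerate products U × V with U ∈ τ_X, V ∈ τ_Y (deduplicated):
  ∅ × ∅ = {} (∅)
  {74} × {x3} = {(74,x3)}
  {75} × {x3} = {(75,x3)}
  {74} × {x1, x2} = {(74,x1), (74,x2)}
  {74, 75} × {x3} = {(74,x3), (75,x3)}
  {75} × {x1, x2} = {(75,x1), (75,x2)}
  {74} × {x1, x2, x3} = {(74,x1), (74,x2), (74,x3)}
  {75} × {x1, x2, x3} = {(75,x1), (75,x2), (75,x3)}
  {74, 75} × {x1, x2} = {(74,x1), (74,x2), (75,x1), (75,x2)}
  {74, 75} × {x1, x2, x3} = {(74,x1), (74,x2), (74,x3), (75,x1), (75,x2), (75,x3)}
These 10 distinct sets form the basis B.
Close under arbitrary unions to get τ_{X×Y}; counting gives |τ_{X×Y}| = 16.


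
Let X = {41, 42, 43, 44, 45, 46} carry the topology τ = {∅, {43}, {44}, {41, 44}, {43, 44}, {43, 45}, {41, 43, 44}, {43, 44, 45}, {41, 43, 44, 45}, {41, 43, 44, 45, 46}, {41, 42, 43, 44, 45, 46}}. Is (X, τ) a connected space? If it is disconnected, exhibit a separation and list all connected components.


(X, τ) is connected.

Find clopen sets (U ∈ τ with X ∖ U ∈ τ):
  U = ∅, X ∖ U = {41, 42, 43, 44, 45, 46} — both open, so U is clopen.
  U = {41, 42, 43, 44, 45, 46}, X ∖ U = ∅ — both open, so U is clopen.
Only trivial clopens (∅ and X) exist, so (X, τ) is connected.
Compute connected components by grouping points that agree on all clopens:
  component: {41, 42, 43, 44, 45, 46}


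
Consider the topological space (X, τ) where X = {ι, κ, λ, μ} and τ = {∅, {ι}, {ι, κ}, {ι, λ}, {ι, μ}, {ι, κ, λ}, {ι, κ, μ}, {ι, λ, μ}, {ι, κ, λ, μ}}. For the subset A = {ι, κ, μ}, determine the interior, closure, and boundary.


int(A) = {ι, κ, μ}, cl(A) = {ι, κ, λ, μ}, ∂A = {λ}.

Closed sets in (X, τ) are complements of opens:
  closed(X, τ) = {∅, {κ}, {λ}, {μ}, {κ, λ}, {κ, μ}, {λ, μ}, {κ, λ, μ}, {ι, κ, λ, μ}}.
int(A) = ⋃ {U ∈ τ : U ⊆ A}. Opens contained in A: ∅, {ι}, {ι, κ}, {ι, μ}, {ι, κ, μ}.
Taking the union of these: int(A) = {ι, κ, μ}.
cl(A) = ⋂ {C closed : A ⊆ C}. Closed sets containing A: {ι, κ, λ, μ}.
Intersecting these: cl(A) = {ι, κ, λ, μ}.
∂A = cl(A) ∖ int(A) = {ι, κ, λ, μ} ∖ {ι, κ, μ} = {λ}.


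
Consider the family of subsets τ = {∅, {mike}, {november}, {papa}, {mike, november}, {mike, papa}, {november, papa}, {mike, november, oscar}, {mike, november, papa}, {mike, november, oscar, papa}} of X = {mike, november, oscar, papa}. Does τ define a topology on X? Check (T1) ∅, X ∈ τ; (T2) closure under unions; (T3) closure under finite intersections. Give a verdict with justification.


τ IS a topology on X.

Axiom (T1): ∅ ∈ τ? Yes; X ∈ τ? Yes.
Axiom (T2/T3): check pairwise unions and intersections of members of τ.
All pairwise intersections and unions checked — each lies in τ. Therefore τ satisfies (T1), (T2), (T3): it IS a topology on X.


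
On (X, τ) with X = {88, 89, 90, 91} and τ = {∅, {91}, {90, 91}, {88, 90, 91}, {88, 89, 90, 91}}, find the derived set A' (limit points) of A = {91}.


A' = {88, 89, 90}

For each x ∈ X, list the open sets U ∈ τ with x ∈ U, then check whether U ∩ (A ∖ {x}) ≠ ∅ for every such U.
  x = 88: opens ∋ x are {88, 90, 91}, {88, 89, 90, 91}; each meets A ∖ {88}, so x IS a limit point.
  x = 89: opens ∋ x are {88, 89, 90, 91}; each meets A ∖ {89}, so x IS a limit point.
  x = 90: opens ∋ x are {90, 91}, {88, 90, 91}, {88, 89, 90, 91}; each meets A ∖ {90}, so x IS a limit point.
  x = 91: open {91} ∋ x has {91} ∩ (A ∖ {91}) = ∅, so x is NOT a limit point.
Collecting: A' = {88, 89, 90}.


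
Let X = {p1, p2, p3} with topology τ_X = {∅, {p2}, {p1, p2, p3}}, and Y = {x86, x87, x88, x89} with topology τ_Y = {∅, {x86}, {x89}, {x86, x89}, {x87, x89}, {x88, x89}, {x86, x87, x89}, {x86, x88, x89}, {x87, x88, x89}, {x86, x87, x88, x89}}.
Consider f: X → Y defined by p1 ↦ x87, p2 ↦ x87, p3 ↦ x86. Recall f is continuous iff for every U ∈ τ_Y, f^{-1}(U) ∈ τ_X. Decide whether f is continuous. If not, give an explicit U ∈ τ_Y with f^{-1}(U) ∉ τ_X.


f is NOT continuous.

Compute f^{-1}(U) for each U ∈ τ_Y:
  U = ∅: f^{-1}(U) = ∅ ∈ τ_X ✓.
  U = {x86}: f^{-1}(U) = {p3} ∉ τ_X ✗.
  U = {x89}: f^{-1}(U) = ∅ ∈ τ_X ✓.
  U = {x86, x89}: f^{-1}(U) = {p3} ∉ τ_X ✗.
  U = {x87, x89}: f^{-1}(U) = {p1, p2} ∉ τ_X ✗.
  U = {x88, x89}: f^{-1}(U) = ∅ ∈ τ_X ✓.
  U = {x86, x87, x89}: f^{-1}(U) = {p1, p2, p3} ∈ τ_X ✓.
  U = {x86, x88, x89}: f^{-1}(U) = {p3} ∉ τ_X ✗.
  U = {x87, x88, x89}: f^{-1}(U) = {p1, p2} ∉ τ_X ✗.
  U = {x86, x87, x88, x89}: f^{-1}(U) = {p1, p2, p3} ∈ τ_X ✓.
Found U = {x86} with f^{-1}(U) = {p3} not in τ_X. Therefore f is NOT continuous.


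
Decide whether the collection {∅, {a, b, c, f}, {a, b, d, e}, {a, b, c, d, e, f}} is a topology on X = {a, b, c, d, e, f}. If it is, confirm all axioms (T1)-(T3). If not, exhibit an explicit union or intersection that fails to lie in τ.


τ is NOT a topology on X.

Axiom (T1): ∅ ∈ τ? Yes; X ∈ τ? Yes.
Axiom (T2/T3): check pairwise unions and intersections of members of τ.
Counterexample for (T3): {a, b, c, f} ∩ {a, b, d, e} = {a, b} ∉ τ. Therefore τ is NOT a topology.


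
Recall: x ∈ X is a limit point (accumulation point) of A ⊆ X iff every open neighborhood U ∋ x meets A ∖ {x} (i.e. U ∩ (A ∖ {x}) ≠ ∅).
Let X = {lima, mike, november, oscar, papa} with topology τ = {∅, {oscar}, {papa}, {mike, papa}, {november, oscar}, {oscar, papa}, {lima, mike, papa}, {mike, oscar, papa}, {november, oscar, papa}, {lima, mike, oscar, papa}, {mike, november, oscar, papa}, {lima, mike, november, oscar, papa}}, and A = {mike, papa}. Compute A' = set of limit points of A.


A' = {lima, mike}

For each x ∈ X, list the open sets U ∈ τ with x ∈ U, then check whether U ∩ (A ∖ {x}) ≠ ∅ for every such U.
  x = lima: opens ∋ x are {lima, mike, papa}, {lima, mike, oscar, papa}, {lima, mike, november, oscar, papa}; each meets A ∖ {lima}, so x IS a limit point.
  x = mike: opens ∋ x are {mike, papa}, {lima, mike, papa}, {mike, oscar, papa}, {lima, mike, oscar, papa}, {mike, november, oscar, papa}, {lima, mike, november, oscar, papa}; each meets A ∖ {mike}, so x IS a limit point.
  x = november: open {november, oscar} ∋ x has {november, oscar} ∩ (A ∖ {november}) = ∅, so x is NOT a limit point.
  x = oscar: open {oscar} ∋ x has {oscar} ∩ (A ∖ {oscar}) = ∅, so x is NOT a limit point.
  x = papa: open {papa} ∋ x has {papa} ∩ (A ∖ {papa}) = ∅, so x is NOT a limit point.
Collecting: A' = {lima, mike}.


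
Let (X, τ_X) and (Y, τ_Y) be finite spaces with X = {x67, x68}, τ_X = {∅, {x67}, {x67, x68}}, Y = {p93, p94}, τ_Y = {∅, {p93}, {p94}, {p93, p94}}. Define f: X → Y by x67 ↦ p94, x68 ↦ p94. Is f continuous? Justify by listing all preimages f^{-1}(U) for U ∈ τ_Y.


f IS continuous.

Compute f^{-1}(U) for each U ∈ τ_Y:
  U = ∅: f^{-1}(U) = ∅ ∈ τ_X ✓.
  U = {p93}: f^{-1}(U) = ∅ ∈ τ_X ✓.
  U = {p94}: f^{-1}(U) = {x67, x68} ∈ τ_X ✓.
  U = {p93, p94}: f^{-1}(U) = {x67, x68} ∈ τ_X ✓.
Every preimage lies in τ_X, so f IS continuous.


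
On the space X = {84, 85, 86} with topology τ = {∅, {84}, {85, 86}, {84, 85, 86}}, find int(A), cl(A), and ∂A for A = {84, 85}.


int(A) = {84}, cl(A) = {84, 85, 86}, ∂A = {85, 86}.

Closed sets in (X, τ) are complements of opens:
  closed(X, τ) = {∅, {84}, {85, 86}, {84, 85, 86}}.
int(A) = ⋃ {U ∈ τ : U ⊆ A}. Opens contained in A: ∅, {84}.
Taking the union of these: int(A) = {84}.
cl(A) = ⋂ {C closed : A ⊆ C}. Closed sets containing A: {84, 85, 86}.
Intersecting these: cl(A) = {84, 85, 86}.
∂A = cl(A) ∖ int(A) = {84, 85, 86} ∖ {84} = {85, 86}.


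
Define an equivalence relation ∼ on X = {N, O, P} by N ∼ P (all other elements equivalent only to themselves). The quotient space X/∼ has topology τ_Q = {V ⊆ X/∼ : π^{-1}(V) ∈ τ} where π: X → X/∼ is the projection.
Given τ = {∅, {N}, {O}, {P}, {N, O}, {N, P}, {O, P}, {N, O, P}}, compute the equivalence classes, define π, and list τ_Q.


X/∼ = {[N=P], [O]}; |τ_Q| = 4.

Equivalence classes: [N=P], [O].
Quotient map π: X → X/∼ sends N ↦ [N=P], O ↦ [O], P ↦ [N=P].
For each subset V ⊆ X/∼, compute π^{-1}(V) ⊆ X and check whether π^{-1}(V) ∈ τ. V is open in τ_Q iff π^{-1}(V) ∈ τ.
  V = {}: π^{-1}(V) = ∅ ∈ τ ✓.
  V = {[N=P]}: π^{-1}(V) = {N, P} ∈ τ ✓.
  V = {[O]}: π^{-1}(V) = {O} ∈ τ ✓.
  V = {[N=P], [O]}: π^{-1}(V) = {N, O, P} ∈ τ ✓.
Open sets in the quotient: τ_Q = {{}, {[N=P]}, {[O]}, {[N=P], [O]}} (4 elements).


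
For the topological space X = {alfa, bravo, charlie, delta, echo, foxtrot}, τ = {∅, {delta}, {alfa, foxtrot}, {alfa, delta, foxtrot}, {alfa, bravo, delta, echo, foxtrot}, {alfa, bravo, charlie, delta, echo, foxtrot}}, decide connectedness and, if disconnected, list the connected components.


(X, τ) is connected.

Find clopen sets (U ∈ τ with X ∖ U ∈ τ):
  U = ∅, X ∖ U = {alfa, bravo, charlie, delta, echo, foxtrot} — both open, so U is clopen.
  U = {alfa, bravo, charlie, delta, echo, foxtrot}, X ∖ U = ∅ — both open, so U is clopen.
Only trivial clopens (∅ and X) exist, so (X, τ) is connected.
Compute connected components by grouping points that agree on all clopens:
  component: {alfa, bravo, charlie, delta, echo, foxtrot}


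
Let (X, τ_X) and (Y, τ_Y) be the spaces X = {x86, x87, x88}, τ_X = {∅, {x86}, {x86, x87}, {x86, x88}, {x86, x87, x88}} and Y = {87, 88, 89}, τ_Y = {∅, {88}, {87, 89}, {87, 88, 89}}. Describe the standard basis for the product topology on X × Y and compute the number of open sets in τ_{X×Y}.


Basis B = {∅ × ∅, {x86} × {88}, {x86} × {87, 89}, {x86, x87} × {88}, {x86, x88} × {88}, {x86} × {87, 88, 89}, {x86, x87, x88} × {88}, {x86, x87} × {87, 89}, {x86, x88} × {87, 89}, {x86, x87} × {87, 88, 89}, {x86, x88} × {87, 88, 89}, {x86, x87, x88} × {87, 89}, {x86, x87, x88} × {87, 88, 89}}; |τ_{X×Y}| = 25.

Enumerate products U × V with U ∈ τ_X, V ∈ τ_Y (deduplicated):
  ∅ × ∅ = {} (∅)
  {x86} × {88} = {(x86,88)}
  {x86} × {87, 89} = {(x86,87), (x86,89)}
  {x86, x87} × {88} = {(x86,88), (x87,88)}
  {x86, x88} × {88} = {(x86,88), (x88,88)}
  {x86} × {87, 88, 89} = {(x86,87), (x86,88), (x86,89)}
  {x86, x87, x88} × {88} = {(x86,88), (x87,88), (x88,88)}
  {x86, x87} × {87, 89} = {(x86,87), (x86,89), (x87,87), (x87,89)}
  {x86, x88} × {87, 89} = {(x86,87), (x86,89), (x88,87), (x88,89)}
  {x86, x87} × {87, 88, 89} = {(x86,87), (x86,88), (x86,89), (x87,87), (x87,88), (x87,89)}
  {x86, x88} × {87, 88, 89} = {(x86,87), (x86,88), (x86,89), (x88,87), (x88,88), (x88,89)}
  {x86, x87, x88} × {87, 89} = {(x86,87), (x86,89), (x87,87), (x87,89), (x88,87), (x88,89)}
  {x86, x87, x88} × {87, 88, 89} = {(x86,87), (x86,88), (x86,89), (x87,87), (x87,88), (x87,89), (x88,87), (x88,88), (x88,89)}
These 13 distinct sets form the basis B.
Close under arbitrary unions to get τ_{X×Y}; counting gives |τ_{X×Y}| = 25.


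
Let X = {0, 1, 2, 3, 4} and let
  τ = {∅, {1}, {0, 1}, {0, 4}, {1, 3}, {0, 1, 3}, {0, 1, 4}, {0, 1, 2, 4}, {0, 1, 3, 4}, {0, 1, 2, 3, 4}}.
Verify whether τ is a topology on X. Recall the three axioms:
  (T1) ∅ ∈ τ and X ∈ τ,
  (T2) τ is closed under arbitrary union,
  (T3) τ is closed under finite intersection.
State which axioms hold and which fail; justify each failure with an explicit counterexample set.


τ is NOT a topology on X.

Axiom (T1): ∅ ∈ τ? Yes; X ∈ τ? Yes.
Axiom (T2/T3): check pairwise unions and intersections of members of τ.
Counterexample for (T3): {0, 1} ∩ {0, 4} = {0} ∉ τ. Therefore τ is NOT a topology.


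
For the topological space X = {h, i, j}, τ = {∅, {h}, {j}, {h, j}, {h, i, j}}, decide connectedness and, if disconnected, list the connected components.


(X, τ) is connected.

Find clopen sets (U ∈ τ with X ∖ U ∈ τ):
  U = ∅, X ∖ U = {h, i, j} — both open, so U is clopen.
  U = {h, i, j}, X ∖ U = ∅ — both open, so U is clopen.
Only trivial clopens (∅ and X) exist, so (X, τ) is connected.
Compute connected components by grouping points that agree on all clopens:
  component: {h, i, j}


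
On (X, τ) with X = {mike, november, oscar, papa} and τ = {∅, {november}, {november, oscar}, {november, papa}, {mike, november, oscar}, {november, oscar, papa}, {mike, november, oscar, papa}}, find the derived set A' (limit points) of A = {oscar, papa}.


A' = {mike}

For each x ∈ X, list the open sets U ∈ τ with x ∈ U, then check whether U ∩ (A ∖ {x}) ≠ ∅ for every such U.
  x = mike: opens ∋ x are {mike, november, oscar}, {mike, november, oscar, papa}; each meets A ∖ {mike}, so x IS a limit point.
  x = november: open {november} ∋ x has {november} ∩ (A ∖ {november}) = ∅, so x is NOT a limit point.
  x = oscar: open {november, oscar} ∋ x has {november, oscar} ∩ (A ∖ {oscar}) = ∅, so x is NOT a limit point.
  x = papa: open {november, papa} ∋ x has {november, papa} ∩ (A ∖ {papa}) = ∅, so x is NOT a limit point.
Collecting: A' = {mike}.


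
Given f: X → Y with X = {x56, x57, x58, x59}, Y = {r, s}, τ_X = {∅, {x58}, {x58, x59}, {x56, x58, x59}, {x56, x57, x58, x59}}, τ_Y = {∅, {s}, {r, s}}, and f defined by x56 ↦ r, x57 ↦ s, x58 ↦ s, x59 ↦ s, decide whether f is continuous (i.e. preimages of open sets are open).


f is NOT continuous.

Compute f^{-1}(U) for each U ∈ τ_Y:
  U = ∅: f^{-1}(U) = ∅ ∈ τ_X ✓.
  U = {s}: f^{-1}(U) = {x57, x58, x59} ∉ τ_X ✗.
  U = {r, s}: f^{-1}(U) = {x56, x57, x58, x59} ∈ τ_X ✓.
Found U = {s} with f^{-1}(U) = {x57, x58, x59} not in τ_X. Therefore f is NOT continuous.


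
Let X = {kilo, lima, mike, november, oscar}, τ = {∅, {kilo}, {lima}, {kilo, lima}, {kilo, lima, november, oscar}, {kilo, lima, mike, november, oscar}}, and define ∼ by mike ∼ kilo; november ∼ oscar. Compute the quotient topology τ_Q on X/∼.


X/∼ = {[kilo=mike], [lima], [november=oscar]}; |τ_Q| = 3.

Equivalence classes: [kilo=mike], [lima], [november=oscar].
Quotient map π: X → X/∼ sends kilo ↦ [kilo=mike], lima ↦ [lima], mike ↦ [kilo=mike], november ↦ [november=oscar], oscar ↦ [november=oscar].
For each subset V ⊆ X/∼, compute π^{-1}(V) ⊆ X and check whether π^{-1}(V) ∈ τ. V is open in τ_Q iff π^{-1}(V) ∈ τ.
  V = {}: π^{-1}(V) = ∅ ∈ τ ✓.
  V = {[kilo=mike]}: π^{-1}(V) = {kilo, mike} ∉ τ ✗.
  V = {[lima]}: π^{-1}(V) = {lima} ∈ τ ✓.
  V = {[kilo=mike], [lima]}: π^{-1}(V) = {kilo, lima, mike} ∉ τ ✗.
  V = {[november=oscar]}: π^{-1}(V) = {november, oscar} ∉ τ ✗.
  V = {[kilo=mike], [november=oscar]}: π^{-1}(V) = {kilo, mike, november, oscar} ∉ τ ✗.
  V = {[lima], [november=oscar]}: π^{-1}(V) = {lima, november, oscar} ∉ τ ✗.
  V = {[kilo=mike], [lima], [november=oscar]}: π^{-1}(V) = {kilo, lima, mike, november, oscar} ∈ τ ✓.
Open sets in the quotient: τ_Q = {{}, {[lima]}, {[kilo=mike], [lima], [november=oscar]}} (3 elements).


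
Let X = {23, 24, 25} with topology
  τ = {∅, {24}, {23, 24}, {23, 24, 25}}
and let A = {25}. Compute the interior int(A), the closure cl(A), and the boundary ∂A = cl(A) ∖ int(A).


int(A) = ∅, cl(A) = {25}, ∂A = {25}.

Closed sets in (X, τ) are complements of opens:
  closed(X, τ) = {∅, {25}, {23, 25}, {23, 24, 25}}.
int(A) = ⋃ {U ∈ τ : U ⊆ A}. Opens contained in A: ∅.
Taking the union of these: int(A) = ∅.
cl(A) = ⋂ {C closed : A ⊆ C}. Closed sets containing A: {25}, {23, 25}, {23, 24, 25}.
Intersecting these: cl(A) = {25}.
∂A = cl(A) ∖ int(A) = {25} ∖ ∅ = {25}.


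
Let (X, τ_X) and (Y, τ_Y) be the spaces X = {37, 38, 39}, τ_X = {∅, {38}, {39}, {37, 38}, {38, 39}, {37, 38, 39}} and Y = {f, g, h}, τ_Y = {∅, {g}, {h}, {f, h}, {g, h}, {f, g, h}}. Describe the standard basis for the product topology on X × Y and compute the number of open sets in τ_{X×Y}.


Basis B = {∅ × ∅, {38} × {g}, {38} × {h}, {39} × {g}, {39} × {h}, {37, 38} × {g}, {37, 38} × {h}, {38} × {f, h}, {38} × {g, h}, {38, 39} × {g}, {38, 39} × {h}, {39} × {f, h}, {39} × {g, h}, {37, 38, 39} × {g}, {37, 38, 39} × {h}, {38} × {f, g, h}, {39} × {f, g, h}, {37, 38} × {f, h}, {37, 38} × {g, h}, {38, 39} × {f, h}, {38, 39} × {g, h}, {37, 38} × {f, g, h}, {37, 38, 39} × {f, h}, {37, 38, 39} × {g, h}, {38, 39} × {f, g, h}, {37, 38, 39} × {f, g, h}}; |τ_{X×Y}| = 108.

Enumerate products U × V with U ∈ τ_X, V ∈ τ_Y (deduplicated):
  ∅ × ∅ = {} (∅)
  {38} × {g} = {(38,g)}
  {38} × {h} = {(38,h)}
  {39} × {g} = {(39,g)}
  {39} × {h} = {(39,h)}
  {37, 38} × {g} = {(37,g), (38,g)}
  {37, 38} × {h} = {(37,h), (38,h)}
  {38} × {f, h} = {(38,f), (38,h)}
  {38} × {g, h} = {(38,g), (38,h)}
  {38, 39} × {g} = {(38,g), (39,g)}
  {38, 39} × {h} = {(38,h), (39,h)}
  {39} × {f, h} = {(39,f), (39,h)}
  {39} × {g, h} = {(39,g), (39,h)}
  {37, 38, 39} × {g} = {(37,g), (38,g), (39,g)}
  {37, 38, 39} × {h} = {(37,h), (38,h), (39,h)}
  {38} × {f, g, h} = {(38,f), (38,g), (38,h)}
  {39} × {f, g, h} = {(39,f), (39,g), (39,h)}
  {37, 38} × {f, h} = {(37,f), (37,h), (38,f), (38,h)}
  {37, 38} × {g, h} = {(37,g), (37,h), (38,g), (38,h)}
  {38, 39} × {f, h} = {(38,f), (38,h), (39,f), (39,h)}
  {38, 39} × {g, h} = {(38,g), (38,h), (39,g), (39,h)}
  {37, 38} × {f, g, h} = {(37,f), (37,g), (37,h), (38,f), (38,g), (38,h)}
  {37, 38, 39} × {f, h} = {(37,f), (37,h), (38,f), (38,h), (39,f), (39,h)}
  {37, 38, 39} × {g, h} = {(37,g), (37,h), (38,g), (38,h), (39,g), (39,h)}
  {38, 39} × {f, g, h} = {(38,f), (38,g), (38,h), (39,f), (39,g), (39,h)}
  {37, 38, 39} × {f, g, h} = {(37,f), (37,g), (37,h), (38,f), (38,g), (38,h), (39,f), (39,g), (39,h)}
These 26 distinct sets form the basis B.
Close under arbitrary unions to get τ_{X×Y}; counting gives |τ_{X×Y}| = 108.


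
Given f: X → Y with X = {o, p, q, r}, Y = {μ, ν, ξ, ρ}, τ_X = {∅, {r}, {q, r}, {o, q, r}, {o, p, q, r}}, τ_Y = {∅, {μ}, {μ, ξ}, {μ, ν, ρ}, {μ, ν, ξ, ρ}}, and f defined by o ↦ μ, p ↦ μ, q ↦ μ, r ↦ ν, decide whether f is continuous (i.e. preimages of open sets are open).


f is NOT continuous.

Compute f^{-1}(U) for each U ∈ τ_Y:
  U = ∅: f^{-1}(U) = ∅ ∈ τ_X ✓.
  U = {μ}: f^{-1}(U) = {o, p, q} ∉ τ_X ✗.
  U = {μ, ξ}: f^{-1}(U) = {o, p, q} ∉ τ_X ✗.
  U = {μ, ν, ρ}: f^{-1}(U) = {o, p, q, r} ∈ τ_X ✓.
  U = {μ, ν, ξ, ρ}: f^{-1}(U) = {o, p, q, r} ∈ τ_X ✓.
Found U = {μ} with f^{-1}(U) = {o, p, q} not in τ_X. Therefore f is NOT continuous.


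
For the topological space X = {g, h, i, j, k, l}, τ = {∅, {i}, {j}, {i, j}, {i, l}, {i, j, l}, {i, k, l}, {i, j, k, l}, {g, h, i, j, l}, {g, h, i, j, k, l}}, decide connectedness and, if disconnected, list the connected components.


(X, τ) is connected.

Find clopen sets (U ∈ τ with X ∖ U ∈ τ):
  U = ∅, X ∖ U = {g, h, i, j, k, l} — both open, so U is clopen.
  U = {g, h, i, j, k, l}, X ∖ U = ∅ — both open, so U is clopen.
Only trivial clopens (∅ and X) exist, so (X, τ) is connected.
Compute connected components by grouping points that agree on all clopens:
  component: {g, h, i, j, k, l}


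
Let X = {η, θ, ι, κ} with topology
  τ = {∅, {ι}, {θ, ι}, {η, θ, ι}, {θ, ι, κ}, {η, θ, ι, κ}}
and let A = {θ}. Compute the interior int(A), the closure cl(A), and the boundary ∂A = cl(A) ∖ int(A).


int(A) = ∅, cl(A) = {η, θ, κ}, ∂A = {η, θ, κ}.

Closed sets in (X, τ) are complements of opens:
  closed(X, τ) = {∅, {η}, {κ}, {η, κ}, {η, θ, κ}, {η, θ, ι, κ}}.
int(A) = ⋃ {U ∈ τ : U ⊆ A}. Opens contained in A: ∅.
Taking the union of these: int(A) = ∅.
cl(A) = ⋂ {C closed : A ⊆ C}. Closed sets containing A: {η, θ, κ}, {η, θ, ι, κ}.
Intersecting these: cl(A) = {η, θ, κ}.
∂A = cl(A) ∖ int(A) = {η, θ, κ} ∖ ∅ = {η, θ, κ}.


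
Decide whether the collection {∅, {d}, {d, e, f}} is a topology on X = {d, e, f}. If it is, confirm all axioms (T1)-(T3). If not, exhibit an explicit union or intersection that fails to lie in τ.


τ IS a topology on X.

Axiom (T1): ∅ ∈ τ? Yes; X ∈ τ? Yes.
Axiom (T2/T3): check pairwise unions and intersections of members of τ.
All pairwise intersections and unions checked — each lies in τ. Therefore τ satisfies (T1), (T2), (T3): it IS a topology on X.


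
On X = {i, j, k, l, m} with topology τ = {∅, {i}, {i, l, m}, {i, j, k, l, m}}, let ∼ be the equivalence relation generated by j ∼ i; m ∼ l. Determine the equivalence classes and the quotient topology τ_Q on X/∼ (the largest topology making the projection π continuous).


X/∼ = {[i=j], [k], [l=m]}; |τ_Q| = 2.

Equivalence classes: [i=j], [k], [l=m].
Quotient map π: X → X/∼ sends i ↦ [i=j], j ↦ [i=j], k ↦ [k], l ↦ [l=m], m ↦ [l=m].
For each subset V ⊆ X/∼, compute π^{-1}(V) ⊆ X and check whether π^{-1}(V) ∈ τ. V is open in τ_Q iff π^{-1}(V) ∈ τ.
  V = {}: π^{-1}(V) = ∅ ∈ τ ✓.
  V = {[i=j]}: π^{-1}(V) = {i, j} ∉ τ ✗.
  V = {[k]}: π^{-1}(V) = {k} ∉ τ ✗.
  V = {[i=j], [k]}: π^{-1}(V) = {i, j, k} ∉ τ ✗.
  V = {[l=m]}: π^{-1}(V) = {l, m} ∉ τ ✗.
  V = {[i=j], [l=m]}: π^{-1}(V) = {i, j, l, m} ∉ τ ✗.
  V = {[k], [l=m]}: π^{-1}(V) = {k, l, m} ∉ τ ✗.
  V = {[i=j], [k], [l=m]}: π^{-1}(V) = {i, j, k, l, m} ∈ τ ✓.
Open sets in the quotient: τ_Q = {{}, {[i=j], [k], [l=m]}} (2 elements).


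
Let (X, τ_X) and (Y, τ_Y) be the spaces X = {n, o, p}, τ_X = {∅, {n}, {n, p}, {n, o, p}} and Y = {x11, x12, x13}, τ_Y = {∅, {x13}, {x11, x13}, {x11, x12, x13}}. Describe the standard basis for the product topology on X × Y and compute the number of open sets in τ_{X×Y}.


Basis B = {∅ × ∅, {n} × {x13}, {n} × {x11, x13}, {n, p} × {x13}, {n} × {x11, x12, x13}, {n, o, p} × {x13}, {n, p} × {x11, x13}, {n, p} × {x11, x12, x13}, {n, o, p} × {x11, x13}, {n, o, p} × {x11, x12, x13}}; |τ_{X×Y}| = 20.

Enumerate products U × V with U ∈ τ_X, V ∈ τ_Y (deduplicated):
  ∅ × ∅ = {} (∅)
  {n} × {x13} = {(n,x13)}
  {n} × {x11, x13} = {(n,x11), (n,x13)}
  {n, p} × {x13} = {(n,x13), (p,x13)}
  {n} × {x11, x12, x13} = {(n,x11), (n,x12), (n,x13)}
  {n, o, p} × {x13} = {(n,x13), (o,x13), (p,x13)}
  {n, p} × {x11, x13} = {(n,x11), (n,x13), (p,x11), (p,x13)}
  {n, p} × {x11, x12, x13} = {(n,x11), (n,x12), (n,x13), (p,x11), (p,x12), (p,x13)}
  {n, o, p} × {x11, x13} = {(n,x11), (n,x13), (o,x11), (o,x13), (p,x11), (p,x13)}
  {n, o, p} × {x11, x12, x13} = {(n,x11), (n,x12), (n,x13), (o,x11), (o,x12), (o,x13), (p,x11), (p,x12), (p,x13)}
These 10 distinct sets form the basis B.
Close under arbitrary unions to get τ_{X×Y}; counting gives |τ_{X×Y}| = 20.


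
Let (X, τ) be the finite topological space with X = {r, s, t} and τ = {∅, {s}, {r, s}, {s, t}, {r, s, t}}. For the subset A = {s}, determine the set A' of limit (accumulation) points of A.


A' = {r, t}

For each x ∈ X, list the open sets U ∈ τ with x ∈ U, then check whether U ∩ (A ∖ {x}) ≠ ∅ for every such U.
  x = r: opens ∋ x are {r, s}, {r, s, t}; each meets A ∖ {r}, so x IS a limit point.
  x = s: open {s} ∋ x has {s} ∩ (A ∖ {s}) = ∅, so x is NOT a limit point.
  x = t: opens ∋ x are {s, t}, {r, s, t}; each meets A ∖ {t}, so x IS a limit point.
Collecting: A' = {r, t}.


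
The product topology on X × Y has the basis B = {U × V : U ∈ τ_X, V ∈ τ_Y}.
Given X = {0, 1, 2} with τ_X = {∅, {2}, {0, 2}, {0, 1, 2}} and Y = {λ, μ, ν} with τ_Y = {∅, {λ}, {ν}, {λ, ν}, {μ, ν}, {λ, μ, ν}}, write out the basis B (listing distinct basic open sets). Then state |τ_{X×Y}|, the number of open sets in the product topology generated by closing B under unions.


Basis B = {∅ × ∅, {2} × {λ}, {2} × {ν}, {0, 2} × {λ}, {0, 2} × {ν}, {2} × {λ, ν}, {2} × {μ, ν}, {0, 1, 2} × {λ}, {0, 1, 2} × {ν}, {2} × {λ, μ, ν}, {0, 2} × {λ, ν}, {0, 2} × {μ, ν}, {0, 2} × {λ, μ, ν}, {0, 1, 2} × {λ, ν}, {0, 1, 2} × {μ, ν}, {0, 1, 2} × {λ, μ, ν}}; |τ_{X×Y}| = 40.

Enumerate products U × V with U ∈ τ_X, V ∈ τ_Y (deduplicated):
  ∅ × ∅ = {} (∅)
  {2} × {λ} = {(2,λ)}
  {2} × {ν} = {(2,ν)}
  {0, 2} × {λ} = {(0,λ), (2,λ)}
  {0, 2} × {ν} = {(0,ν), (2,ν)}
  {2} × {λ, ν} = {(2,λ), (2,ν)}
  {2} × {μ, ν} = {(2,μ), (2,ν)}
  {0, 1, 2} × {λ} = {(0,λ), (1,λ), (2,λ)}
  {0, 1, 2} × {ν} = {(0,ν), (1,ν), (2,ν)}
  {2} × {λ, μ, ν} = {(2,λ), (2,μ), (2,ν)}
  {0, 2} × {λ, ν} = {(0,λ), (0,ν), (2,λ), (2,ν)}
  {0, 2} × {μ, ν} = {(0,μ), (0,ν), (2,μ), (2,ν)}
  {0, 2} × {λ, μ, ν} = {(0,λ), (0,μ), (0,ν), (2,λ), (2,μ), (2,ν)}
  {0, 1, 2} × {λ, ν} = {(0,λ), (0,ν), (1,λ), (1,ν), (2,λ), (2,ν)}
  {0, 1, 2} × {μ, ν} = {(0,μ), (0,ν), (1,μ), (1,ν), (2,μ), (2,ν)}
  {0, 1, 2} × {λ, μ, ν} = {(0,λ), (0,μ), (0,ν), (1,λ), (1,μ), (1,ν), (2,λ), (2,μ), (2,ν)}
These 16 distinct sets form the basis B.
Close under arbitrary unions to get τ_{X×Y}; counting gives |τ_{X×Y}| = 40.


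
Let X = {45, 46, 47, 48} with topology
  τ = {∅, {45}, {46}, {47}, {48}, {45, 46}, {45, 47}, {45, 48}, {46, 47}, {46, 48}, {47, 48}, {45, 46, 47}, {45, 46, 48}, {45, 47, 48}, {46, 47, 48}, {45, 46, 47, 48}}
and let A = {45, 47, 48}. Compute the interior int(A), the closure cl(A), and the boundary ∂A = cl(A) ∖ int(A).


int(A) = {45, 47, 48}, cl(A) = {45, 47, 48}, ∂A = ∅.

Closed sets in (X, τ) are complements of opens:
  closed(X, τ) = {∅, {45}, {46}, {47}, {48}, {45, 46}, {45, 47}, {45, 48}, {46, 47}, {46, 48}, {47, 48}, {45, 46, 47}, {45, 46, 48}, {45, 47, 48}, {46, 47, 48}, {45, 46, 47, 48}}.
int(A) = ⋃ {U ∈ τ : U ⊆ A}. Opens contained in A: ∅, {45}, {47}, {48}, {45, 47}, {45, 48}, {47, 48}, {45, 47, 48}.
Taking the union of these: int(A) = {45, 47, 48}.
cl(A) = ⋂ {C closed : A ⊆ C}. Closed sets containing A: {45, 47, 48}, {45, 46, 47, 48}.
Intersecting these: cl(A) = {45, 47, 48}.
∂A = cl(A) ∖ int(A) = {45, 47, 48} ∖ {45, 47, 48} = ∅.
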